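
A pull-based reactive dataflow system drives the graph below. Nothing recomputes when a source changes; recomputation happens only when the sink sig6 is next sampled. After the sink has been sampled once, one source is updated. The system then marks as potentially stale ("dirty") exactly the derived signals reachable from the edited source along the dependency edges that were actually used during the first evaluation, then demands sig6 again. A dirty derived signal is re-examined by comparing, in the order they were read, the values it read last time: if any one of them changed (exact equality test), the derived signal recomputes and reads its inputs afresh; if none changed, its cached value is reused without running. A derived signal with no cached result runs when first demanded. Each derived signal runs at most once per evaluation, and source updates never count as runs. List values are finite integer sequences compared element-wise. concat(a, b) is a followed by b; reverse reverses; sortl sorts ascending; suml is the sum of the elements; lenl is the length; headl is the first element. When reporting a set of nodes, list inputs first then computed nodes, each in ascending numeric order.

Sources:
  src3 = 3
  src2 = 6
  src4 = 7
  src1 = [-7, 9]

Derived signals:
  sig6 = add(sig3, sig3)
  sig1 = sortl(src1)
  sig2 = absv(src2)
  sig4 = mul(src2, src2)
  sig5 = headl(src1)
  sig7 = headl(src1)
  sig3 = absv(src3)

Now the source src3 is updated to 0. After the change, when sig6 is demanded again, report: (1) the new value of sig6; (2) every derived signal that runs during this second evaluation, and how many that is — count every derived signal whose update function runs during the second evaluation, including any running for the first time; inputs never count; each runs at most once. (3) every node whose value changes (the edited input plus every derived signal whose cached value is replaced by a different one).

New value of sig6: 0.
Derived signals that run: sig3, sig6 — 2 in total.
Values that change: src3, sig3, sig6.

First evaluation (everything demanded from the output):
  sig3 = absv(3) = 3
  sig6 = add(3, 3) = 6

Propagation after the edit:
  sig3: runs — src3 3->0; result 0.
  sig6: runs — sig3 3->0; sig3 3->0; result 0.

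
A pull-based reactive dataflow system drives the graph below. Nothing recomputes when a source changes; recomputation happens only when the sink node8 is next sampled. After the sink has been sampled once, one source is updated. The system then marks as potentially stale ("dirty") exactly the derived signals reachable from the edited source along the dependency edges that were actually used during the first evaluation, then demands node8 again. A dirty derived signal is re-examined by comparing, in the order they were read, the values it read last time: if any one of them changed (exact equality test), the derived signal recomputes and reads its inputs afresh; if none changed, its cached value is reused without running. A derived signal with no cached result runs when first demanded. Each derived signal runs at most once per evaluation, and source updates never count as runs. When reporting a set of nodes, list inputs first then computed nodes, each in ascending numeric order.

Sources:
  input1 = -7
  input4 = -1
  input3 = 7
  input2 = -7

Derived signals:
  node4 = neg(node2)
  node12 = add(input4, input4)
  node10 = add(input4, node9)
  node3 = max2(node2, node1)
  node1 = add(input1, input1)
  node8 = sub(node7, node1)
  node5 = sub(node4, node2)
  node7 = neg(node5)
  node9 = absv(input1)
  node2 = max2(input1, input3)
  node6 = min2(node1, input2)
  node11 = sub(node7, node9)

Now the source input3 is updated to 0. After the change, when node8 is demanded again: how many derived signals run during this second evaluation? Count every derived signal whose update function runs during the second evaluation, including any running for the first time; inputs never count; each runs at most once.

Derived signals that run: node2, node4, node5, node7, node8 — 5 in total.

First evaluation (everything demanded from the output):
  node1 = add(-7, -7) = -14
  node2 = max2(-7, 7) = 7
  node4 = neg(7) = -7
  node5 = sub(-7, 7) = -14
  node7 = neg(-14) = 14
  node8 = sub(14, -14) = 28

Propagation after the edit:
  node2: runs — input3 7->0; result 0.
  node4: runs — node2 7->0; result 0.
  node5: runs — node4 -7->0; node2 7->0; result 0.
  node7: runs — node5 -14->0; result 0.
  node8: runs — node7 14->0; result 14.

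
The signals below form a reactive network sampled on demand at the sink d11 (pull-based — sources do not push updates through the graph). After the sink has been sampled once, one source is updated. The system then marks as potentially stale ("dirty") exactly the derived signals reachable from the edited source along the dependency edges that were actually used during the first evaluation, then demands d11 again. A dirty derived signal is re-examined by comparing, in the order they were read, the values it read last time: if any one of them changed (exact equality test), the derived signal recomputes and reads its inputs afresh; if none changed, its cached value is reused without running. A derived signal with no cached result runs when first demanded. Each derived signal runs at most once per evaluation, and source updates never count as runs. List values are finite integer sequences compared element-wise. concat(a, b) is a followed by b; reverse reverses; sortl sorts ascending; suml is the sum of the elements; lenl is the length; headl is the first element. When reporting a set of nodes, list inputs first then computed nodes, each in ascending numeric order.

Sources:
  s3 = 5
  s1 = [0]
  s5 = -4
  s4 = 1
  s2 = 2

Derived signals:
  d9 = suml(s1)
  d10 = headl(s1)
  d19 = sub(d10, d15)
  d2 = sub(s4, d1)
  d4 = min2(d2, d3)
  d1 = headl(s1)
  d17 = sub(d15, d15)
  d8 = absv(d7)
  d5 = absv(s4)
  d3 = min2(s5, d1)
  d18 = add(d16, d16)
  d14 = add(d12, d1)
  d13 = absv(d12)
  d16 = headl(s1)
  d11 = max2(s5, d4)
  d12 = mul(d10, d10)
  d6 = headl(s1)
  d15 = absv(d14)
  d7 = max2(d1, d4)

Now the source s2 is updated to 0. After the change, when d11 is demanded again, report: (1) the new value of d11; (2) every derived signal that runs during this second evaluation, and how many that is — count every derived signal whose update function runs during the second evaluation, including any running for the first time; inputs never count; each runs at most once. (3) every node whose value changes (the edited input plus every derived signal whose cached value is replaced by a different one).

d11 now evaluates to -4.
Run set: none (0 run).
Changed values: s2.
The important point: nothing the output needs ever reads s2, so the edit is invisible to it.

Initial pass — values computed on the first demand:
  d1 = headl([0]) = 0
  d2 = sub(1, 0) = 1
  d3 = min2(-4, 0) = -4
  d4 = min2(1, -4) = -4
  d11 = max2(-4, -4) = -4

Second demand — change propagation:
  no demanded computation ever read s2, so the edit dirties nothing and nothing runs.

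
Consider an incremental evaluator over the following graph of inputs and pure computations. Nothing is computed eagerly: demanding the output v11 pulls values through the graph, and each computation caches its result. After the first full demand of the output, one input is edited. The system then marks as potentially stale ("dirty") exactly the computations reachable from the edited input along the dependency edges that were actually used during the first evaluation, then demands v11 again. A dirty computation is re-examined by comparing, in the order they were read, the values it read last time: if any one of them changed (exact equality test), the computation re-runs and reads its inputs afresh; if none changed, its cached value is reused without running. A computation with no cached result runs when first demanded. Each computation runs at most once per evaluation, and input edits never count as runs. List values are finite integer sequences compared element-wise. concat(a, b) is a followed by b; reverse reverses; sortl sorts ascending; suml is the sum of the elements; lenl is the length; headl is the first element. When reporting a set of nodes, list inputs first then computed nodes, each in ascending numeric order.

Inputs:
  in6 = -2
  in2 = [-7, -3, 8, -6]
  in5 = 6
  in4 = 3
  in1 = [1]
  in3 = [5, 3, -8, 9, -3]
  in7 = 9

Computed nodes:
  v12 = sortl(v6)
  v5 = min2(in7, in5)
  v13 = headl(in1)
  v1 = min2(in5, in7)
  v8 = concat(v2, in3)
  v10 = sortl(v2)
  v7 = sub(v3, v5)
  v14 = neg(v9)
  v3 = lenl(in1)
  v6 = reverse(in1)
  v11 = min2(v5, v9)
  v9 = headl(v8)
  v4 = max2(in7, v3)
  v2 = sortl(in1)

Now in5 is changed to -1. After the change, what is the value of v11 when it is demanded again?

v11 now evaluates to -1.

Initial pass — values computed on the first demand:
  v2 = sortl([1]) = [1]
  v5 = min2(9, 6) = 6
  v8 = concat([1], [5, 3, -8, 9, -3]) = [1, 5, 3, -8, 9, -3]
  v9 = headl([1, 5, 3, -8, 9, -3]) = 1
  v11 = min2(6, 1) = 1

Second demand — change propagation:
  v5: re-runs because in5 6->-1; new result -1.
  v11: re-runs because v5 6->-1; new result -1.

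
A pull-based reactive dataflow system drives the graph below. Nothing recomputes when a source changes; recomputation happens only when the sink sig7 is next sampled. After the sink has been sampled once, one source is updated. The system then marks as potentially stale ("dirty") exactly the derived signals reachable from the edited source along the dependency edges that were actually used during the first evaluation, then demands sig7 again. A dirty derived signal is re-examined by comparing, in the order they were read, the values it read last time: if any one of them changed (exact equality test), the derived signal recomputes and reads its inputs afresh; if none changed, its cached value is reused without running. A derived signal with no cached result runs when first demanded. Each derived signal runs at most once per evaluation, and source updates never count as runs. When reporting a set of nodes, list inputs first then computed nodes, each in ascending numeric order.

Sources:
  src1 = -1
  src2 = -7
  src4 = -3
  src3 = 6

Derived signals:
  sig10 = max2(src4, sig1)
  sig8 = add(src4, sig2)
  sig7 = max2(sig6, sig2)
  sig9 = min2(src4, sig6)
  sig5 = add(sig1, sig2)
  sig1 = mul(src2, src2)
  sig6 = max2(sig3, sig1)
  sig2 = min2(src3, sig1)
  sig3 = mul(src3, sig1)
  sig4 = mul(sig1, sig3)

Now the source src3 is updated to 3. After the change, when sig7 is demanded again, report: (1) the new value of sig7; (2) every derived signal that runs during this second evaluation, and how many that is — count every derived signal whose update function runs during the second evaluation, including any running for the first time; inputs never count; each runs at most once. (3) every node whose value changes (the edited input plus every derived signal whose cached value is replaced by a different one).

First evaluation (everything demanded from the output):
  sig1 = mul(-7, -7) = 49
  sig2 = min2(6, 49) = 6
  sig3 = mul(6, 49) = 294
  sig6 = max2(294, 49) = 294
  sig7 = max2(294, 6) = 294

Propagation after the edit:
  sig2: runs — src3 6->3; result 3.
  sig3: runs — src3 6->3; result 147.
  sig6: runs — sig3 294->147; result 147.
  sig7: runs — sig6 294->147; sig2 6->3; result 147.

New value of sig7: 147.
Derived signals that run: sig2, sig3, sig6, sig7 — 4 in total.
Values that change: src3, sig2, sig3, sig6, sig7.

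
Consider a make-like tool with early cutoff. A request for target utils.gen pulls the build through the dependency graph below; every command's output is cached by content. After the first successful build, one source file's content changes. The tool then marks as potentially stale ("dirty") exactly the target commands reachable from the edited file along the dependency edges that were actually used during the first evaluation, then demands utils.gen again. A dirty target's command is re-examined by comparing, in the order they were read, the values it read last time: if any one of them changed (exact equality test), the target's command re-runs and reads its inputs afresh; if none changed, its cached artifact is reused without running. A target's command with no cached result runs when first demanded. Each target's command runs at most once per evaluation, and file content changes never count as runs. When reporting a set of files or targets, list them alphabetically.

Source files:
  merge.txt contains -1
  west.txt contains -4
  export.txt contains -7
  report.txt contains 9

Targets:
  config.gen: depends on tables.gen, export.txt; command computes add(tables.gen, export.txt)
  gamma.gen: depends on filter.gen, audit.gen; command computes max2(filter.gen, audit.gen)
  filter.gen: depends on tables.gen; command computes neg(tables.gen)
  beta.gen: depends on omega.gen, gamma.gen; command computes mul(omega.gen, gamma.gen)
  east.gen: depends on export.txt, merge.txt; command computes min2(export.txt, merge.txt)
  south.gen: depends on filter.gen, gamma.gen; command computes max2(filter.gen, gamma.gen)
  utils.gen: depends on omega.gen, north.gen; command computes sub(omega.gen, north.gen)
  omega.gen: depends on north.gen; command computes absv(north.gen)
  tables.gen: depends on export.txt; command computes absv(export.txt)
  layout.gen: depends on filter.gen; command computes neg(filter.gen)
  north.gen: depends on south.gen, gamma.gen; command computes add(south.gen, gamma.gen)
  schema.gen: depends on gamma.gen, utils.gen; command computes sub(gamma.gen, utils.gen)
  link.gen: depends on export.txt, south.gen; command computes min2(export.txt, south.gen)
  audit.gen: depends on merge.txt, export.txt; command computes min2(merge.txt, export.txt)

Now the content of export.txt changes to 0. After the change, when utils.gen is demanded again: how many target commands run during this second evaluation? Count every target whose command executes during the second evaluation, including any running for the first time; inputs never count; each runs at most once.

8 target commands run: audit.gen, filter.gen, gamma.gen, north.gen, omega.gen, south.gen, tables.gen, utils.gen.

First demand of the output computes:
  audit.gen = min2(-1, -7) = -7
  tables.gen = absv(-7) = 7
  filter.gen = neg(7) = -7
  gamma.gen = max2(-7, -7) = -7
  south.gen = max2(-7, -7) = -7
  north.gen = add(-7, -7) = -14
  omega.gen = absv(-14) = 14
  utils.gen = sub(14, -14) = 28

After the edit, cleaning proceeds:
  audit.gen: a read changed (export.txt -7->0) — executes, giving -1.
  tables.gen: a read changed (export.txt -7->0) — executes, giving 0.
  filter.gen: a read changed (tables.gen 7->0) — executes, giving 0.
  gamma.gen: a read changed (filter.gen -7->0; audit.gen -7->-1) — executes, giving 0.
  south.gen: a read changed (filter.gen -7->0; gamma.gen -7->0) — executes, giving 0.
  north.gen: a read changed (south.gen -7->0; gamma.gen -7->0) — executes, giving 0.
  omega.gen: a read changed (north.gen -14->0) — executes, giving 0.
  utils.gen: a read changed (omega.gen 14->0; north.gen -14->0) — executes, giving 0.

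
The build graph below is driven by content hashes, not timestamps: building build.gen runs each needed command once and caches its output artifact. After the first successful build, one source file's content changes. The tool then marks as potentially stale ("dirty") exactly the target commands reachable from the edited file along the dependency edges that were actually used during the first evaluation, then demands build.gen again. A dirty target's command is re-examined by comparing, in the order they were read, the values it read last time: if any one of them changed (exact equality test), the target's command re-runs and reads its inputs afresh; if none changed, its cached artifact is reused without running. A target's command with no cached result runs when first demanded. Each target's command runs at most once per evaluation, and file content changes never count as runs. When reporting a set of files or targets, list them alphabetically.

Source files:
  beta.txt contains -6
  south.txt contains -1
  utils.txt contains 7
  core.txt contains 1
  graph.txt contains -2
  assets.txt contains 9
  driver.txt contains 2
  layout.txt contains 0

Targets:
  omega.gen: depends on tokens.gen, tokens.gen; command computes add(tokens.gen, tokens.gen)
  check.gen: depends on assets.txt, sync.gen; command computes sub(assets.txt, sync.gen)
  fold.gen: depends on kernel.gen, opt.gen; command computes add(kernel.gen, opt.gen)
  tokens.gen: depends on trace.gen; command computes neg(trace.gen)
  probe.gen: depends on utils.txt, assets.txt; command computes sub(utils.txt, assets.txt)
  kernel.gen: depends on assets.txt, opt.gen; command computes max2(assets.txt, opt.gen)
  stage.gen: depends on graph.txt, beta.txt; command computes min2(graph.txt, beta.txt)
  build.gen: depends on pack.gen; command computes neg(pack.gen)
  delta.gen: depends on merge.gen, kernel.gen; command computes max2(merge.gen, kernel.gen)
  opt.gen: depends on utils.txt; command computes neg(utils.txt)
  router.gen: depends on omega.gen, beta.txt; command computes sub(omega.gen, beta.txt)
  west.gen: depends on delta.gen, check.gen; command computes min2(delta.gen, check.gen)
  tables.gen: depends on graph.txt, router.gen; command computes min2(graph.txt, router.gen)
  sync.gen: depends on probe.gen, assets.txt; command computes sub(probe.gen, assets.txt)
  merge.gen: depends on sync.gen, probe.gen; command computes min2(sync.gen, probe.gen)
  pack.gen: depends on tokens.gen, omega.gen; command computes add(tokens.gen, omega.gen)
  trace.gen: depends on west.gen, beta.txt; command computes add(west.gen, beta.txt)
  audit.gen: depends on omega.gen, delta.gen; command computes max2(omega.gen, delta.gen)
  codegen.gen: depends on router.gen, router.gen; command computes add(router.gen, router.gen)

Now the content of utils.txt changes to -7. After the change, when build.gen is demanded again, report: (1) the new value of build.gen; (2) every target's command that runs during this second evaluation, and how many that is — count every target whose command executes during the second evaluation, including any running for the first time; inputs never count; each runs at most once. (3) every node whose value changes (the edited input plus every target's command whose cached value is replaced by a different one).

Initial pass — values computed on the first demand:
  opt.gen = neg(7) = -7
  kernel.gen = max2(9, -7) = 9
  probe.gen = sub(7, 9) = -2
  sync.gen = sub(-2, 9) = -11
  check.gen = sub(9, -11) = 20
  merge.gen = min2(-11, -2) = -11
  delta.gen = max2(-11, 9) = 9
  west.gen = min2(9, 20) = 9
  trace.gen = add(9, -6) = 3
  tokens.gen = neg(3) = -3
  omega.gen = add(-3, -3) = -6
  pack.gen = add(-3, -6) = -9
  build.gen = neg(-9) = 9

Second demand — change propagation:
  opt.gen: re-runs because utils.txt 7->-7; new result 7.
  kernel.gen: re-runs because opt.gen -7->7; new result 9 (unchanged).
  probe.gen: re-runs because utils.txt 7->-7; new result -16.
  sync.gen: re-runs because probe.gen -2->-16; new result -25.
  check.gen: re-runs because sync.gen -11->-25; new result 34.
  merge.gen: re-runs because sync.gen -11->-25; probe.gen -2->-16; new result -25.
  delta.gen: re-runs because merge.gen -11->-25; new result 9 (unchanged).
  west.gen: re-runs because check.gen 20->34; new result 9 (unchanged).
  trace.gen: re-examined; everything it read last time is the same (west.gen unchanged, beta.txt unchanged) — cache 3 kept, no run.
  tokens.gen: re-examined; everything it read last time is the same (trace.gen unchanged) — cache -3 kept, no run.
  omega.gen: re-examined; everything it read last time is the same (tokens.gen unchanged, tokens.gen unchanged) — cache -6 kept, no run.
  pack.gen: re-examined; everything it read last time is the same (tokens.gen unchanged, omega.gen unchanged) — cache -9 kept, no run.
  build.gen: re-examined; everything it read last time is the same (pack.gen unchanged) — cache 9 kept, no run.

The important point: at trace.gen every value read last time is unchanged, so the dirty flag clears without a run.

build.gen now evaluates to 9.
Run set: check.gen, delta.gen, kernel.gen, merge.gen, opt.gen, probe.gen, sync.gen, west.gen (8 run).
Changed values: check.gen, merge.gen, opt.gen, probe.gen, sync.gen, utils.txt.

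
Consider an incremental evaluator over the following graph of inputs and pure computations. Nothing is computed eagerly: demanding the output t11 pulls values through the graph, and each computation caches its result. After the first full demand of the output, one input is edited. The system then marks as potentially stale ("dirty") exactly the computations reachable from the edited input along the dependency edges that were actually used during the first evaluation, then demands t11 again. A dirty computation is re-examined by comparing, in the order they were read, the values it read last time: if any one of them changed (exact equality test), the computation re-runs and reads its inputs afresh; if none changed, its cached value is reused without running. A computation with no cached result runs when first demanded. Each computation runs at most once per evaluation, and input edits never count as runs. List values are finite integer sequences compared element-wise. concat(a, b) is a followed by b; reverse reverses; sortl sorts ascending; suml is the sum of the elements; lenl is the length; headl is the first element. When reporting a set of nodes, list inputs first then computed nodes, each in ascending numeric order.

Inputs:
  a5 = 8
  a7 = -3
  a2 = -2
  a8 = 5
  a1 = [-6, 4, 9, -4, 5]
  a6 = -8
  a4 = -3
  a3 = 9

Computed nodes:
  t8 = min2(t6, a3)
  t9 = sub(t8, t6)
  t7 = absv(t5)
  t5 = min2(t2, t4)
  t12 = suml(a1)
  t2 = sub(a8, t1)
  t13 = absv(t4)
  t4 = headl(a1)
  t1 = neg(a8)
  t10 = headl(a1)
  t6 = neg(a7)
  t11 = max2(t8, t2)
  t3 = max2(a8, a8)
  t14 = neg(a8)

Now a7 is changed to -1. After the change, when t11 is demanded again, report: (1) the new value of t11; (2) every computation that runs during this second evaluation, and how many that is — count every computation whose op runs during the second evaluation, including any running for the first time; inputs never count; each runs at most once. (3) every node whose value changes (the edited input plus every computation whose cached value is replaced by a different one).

t11 now evaluates to 10.
Run set: t6, t8, t11 (3 run).
Changed values: a7, t6, t8.

Initial pass — values computed on the first demand:
  t1 = neg(5) = -5
  t2 = sub(5, -5) = 10
  t6 = neg(-3) = 3
  t8 = min2(3, 9) = 3
  t11 = max2(3, 10) = 10

Second demand — change propagation:
  t6: re-runs because a7 -3->-1; new result 1.
  t8: re-runs because t6 3->1; new result 1.
  t11: re-runs because t8 3->1; new result 10 (unchanged).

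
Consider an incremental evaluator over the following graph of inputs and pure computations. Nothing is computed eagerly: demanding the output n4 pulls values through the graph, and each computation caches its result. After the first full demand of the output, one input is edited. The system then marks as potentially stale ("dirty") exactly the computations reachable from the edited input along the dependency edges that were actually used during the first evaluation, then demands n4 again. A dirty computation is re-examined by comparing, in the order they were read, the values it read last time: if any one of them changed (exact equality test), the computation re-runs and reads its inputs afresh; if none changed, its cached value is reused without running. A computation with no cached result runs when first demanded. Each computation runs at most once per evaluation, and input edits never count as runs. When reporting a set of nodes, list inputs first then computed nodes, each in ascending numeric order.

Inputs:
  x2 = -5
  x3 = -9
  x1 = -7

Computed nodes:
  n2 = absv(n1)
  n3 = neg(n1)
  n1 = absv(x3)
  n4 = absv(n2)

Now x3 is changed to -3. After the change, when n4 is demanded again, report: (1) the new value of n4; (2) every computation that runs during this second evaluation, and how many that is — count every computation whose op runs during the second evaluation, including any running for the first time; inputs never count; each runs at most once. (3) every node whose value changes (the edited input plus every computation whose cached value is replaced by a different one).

n4 now evaluates to 3.
Run set: n1, n2, n4 (3 run).
Changed values: x3, n1, n2, n4.

Initial pass — values computed on the first demand:
  n1 = absv(-9) = 9
  n2 = absv(9) = 9
  n4 = absv(9) = 9

Second demand — change propagation:
  n1: re-runs because x3 -9->-3; new result 3.
  n2: re-runs because n1 9->3; new result 3.
  n4: re-runs because n2 9->3; new result 3.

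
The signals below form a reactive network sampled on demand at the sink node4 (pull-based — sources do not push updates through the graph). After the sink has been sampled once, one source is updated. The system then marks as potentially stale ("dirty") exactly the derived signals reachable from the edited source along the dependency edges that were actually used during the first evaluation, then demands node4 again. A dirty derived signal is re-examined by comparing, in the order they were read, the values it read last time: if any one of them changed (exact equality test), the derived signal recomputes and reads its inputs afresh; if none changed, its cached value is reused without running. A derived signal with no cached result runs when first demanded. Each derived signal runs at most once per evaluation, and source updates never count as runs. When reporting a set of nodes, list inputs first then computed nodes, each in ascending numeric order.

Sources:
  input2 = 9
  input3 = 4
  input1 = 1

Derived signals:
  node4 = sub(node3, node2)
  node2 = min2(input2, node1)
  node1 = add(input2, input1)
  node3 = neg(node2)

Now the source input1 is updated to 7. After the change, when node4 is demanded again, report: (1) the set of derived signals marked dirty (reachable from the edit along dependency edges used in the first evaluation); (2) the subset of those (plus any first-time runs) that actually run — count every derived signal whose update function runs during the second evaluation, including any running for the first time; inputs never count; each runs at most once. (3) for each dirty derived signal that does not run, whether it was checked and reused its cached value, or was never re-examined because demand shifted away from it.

Initial pass — values computed on the first demand:
  node1 = add(9, 1) = 10
  node2 = min2(9, 10) = 9
  node3 = neg(9) = -9
  node4 = sub(-9, 9) = -18

Second demand — change propagation:
  node1: re-runs because input1 1->7; new result 16.
  node2: re-runs because node1 10->16; new result 9 (unchanged).
  node3: re-examined; everything it read last time is the same (node2 unchanged) — cache -9 kept, no run.
  node4: re-examined; everything it read last time is the same (node3 unchanged, node2 unchanged) — cache -18 kept, no run.

The important point: node2 recomputes to an identical value, and the output ends up unchanged.

Dirty set: node1, node2, node3, node4.
Run set: node1, node2 (2 run).
Re-examined without running (cache reused): node3, node4.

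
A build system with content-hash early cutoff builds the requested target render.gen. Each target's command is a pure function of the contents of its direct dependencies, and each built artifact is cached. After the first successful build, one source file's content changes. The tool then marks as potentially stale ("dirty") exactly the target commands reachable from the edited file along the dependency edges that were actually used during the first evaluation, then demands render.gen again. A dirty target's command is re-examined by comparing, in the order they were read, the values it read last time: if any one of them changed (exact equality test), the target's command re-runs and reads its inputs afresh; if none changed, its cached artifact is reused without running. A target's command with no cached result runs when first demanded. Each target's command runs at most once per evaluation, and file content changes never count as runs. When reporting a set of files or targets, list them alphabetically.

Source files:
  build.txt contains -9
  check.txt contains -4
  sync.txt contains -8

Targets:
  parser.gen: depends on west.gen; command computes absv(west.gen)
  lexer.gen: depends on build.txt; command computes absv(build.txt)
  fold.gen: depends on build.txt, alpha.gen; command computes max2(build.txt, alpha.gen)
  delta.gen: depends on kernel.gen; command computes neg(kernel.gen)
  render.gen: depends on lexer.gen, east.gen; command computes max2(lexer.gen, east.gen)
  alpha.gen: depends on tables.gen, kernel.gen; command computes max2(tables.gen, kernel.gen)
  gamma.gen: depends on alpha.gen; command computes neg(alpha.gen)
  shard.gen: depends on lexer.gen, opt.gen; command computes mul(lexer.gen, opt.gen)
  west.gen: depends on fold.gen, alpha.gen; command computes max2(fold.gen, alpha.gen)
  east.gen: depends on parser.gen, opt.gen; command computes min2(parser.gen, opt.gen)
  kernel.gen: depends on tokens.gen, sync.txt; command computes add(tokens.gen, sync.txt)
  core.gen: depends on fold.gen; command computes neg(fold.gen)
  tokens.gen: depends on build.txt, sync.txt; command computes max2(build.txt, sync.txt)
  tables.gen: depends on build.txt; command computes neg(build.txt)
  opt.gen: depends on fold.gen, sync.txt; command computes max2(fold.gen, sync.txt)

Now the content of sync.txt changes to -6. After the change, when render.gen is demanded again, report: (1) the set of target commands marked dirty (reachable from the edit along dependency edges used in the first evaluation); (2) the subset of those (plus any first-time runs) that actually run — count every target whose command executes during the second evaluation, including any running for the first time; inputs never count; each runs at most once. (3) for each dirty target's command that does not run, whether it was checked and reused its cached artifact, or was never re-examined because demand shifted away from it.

Marked dirty: alpha.gen, east.gen, fold.gen, kernel.gen, opt.gen, parser.gen, render.gen, tokens.gen, west.gen.
Target commands that run: alpha.gen, kernel.gen, opt.gen, tokens.gen — 4 in total.
Checked but reused from cache: east.gen, fold.gen, parser.gen, render.gen, west.gen.
Key observation: the cutoff stops propagation at fold.gen — its inputs' values are unchanged, so it reuses its cache.

First evaluation (everything demanded from the output):
  lexer.gen = absv(-9) = 9
  tables.gen = neg(-9) = 9
  tokens.gen = max2(-9, -8) = -8
  kernel.gen = add(-8, -8) = -16
  alpha.gen = max2(9, -16) = 9
  fold.gen = max2(-9, 9) = 9
  opt.gen = max2(9, -8) = 9
  west.gen = max2(9, 9) = 9
  parser.gen = absv(9) = 9
  east.gen = min2(9, 9) = 9
  render.gen = max2(9, 9) = 9

Propagation after the edit:
  tokens.gen: runs — sync.txt -8->-6; result -6.
  kernel.gen: runs — tokens.gen -8->-6; sync.txt -8->-6; result -12.
  alpha.gen: runs — kernel.gen -16->-12; result 9 (same value as before).
  fold.gen: checked — values it read are unchanged (build.txt unchanged, alpha.gen unchanged); reused cached 9 without running.
  opt.gen: runs — sync.txt -8->-6; result 9 (same value as before).
  west.gen: checked — values it read are unchanged (fold.gen unchanged, alpha.gen unchanged); reused cached 9 without running.
  parser.gen: checked — values it read are unchanged (west.gen unchanged); reused cached 9 without running.
  east.gen: checked — values it read are unchanged (parser.gen unchanged, opt.gen unchanged); reused cached 9 without running.
  render.gen: checked — values it read are unchanged (lexer.gen unchanged, east.gen unchanged); reused cached 9 without running.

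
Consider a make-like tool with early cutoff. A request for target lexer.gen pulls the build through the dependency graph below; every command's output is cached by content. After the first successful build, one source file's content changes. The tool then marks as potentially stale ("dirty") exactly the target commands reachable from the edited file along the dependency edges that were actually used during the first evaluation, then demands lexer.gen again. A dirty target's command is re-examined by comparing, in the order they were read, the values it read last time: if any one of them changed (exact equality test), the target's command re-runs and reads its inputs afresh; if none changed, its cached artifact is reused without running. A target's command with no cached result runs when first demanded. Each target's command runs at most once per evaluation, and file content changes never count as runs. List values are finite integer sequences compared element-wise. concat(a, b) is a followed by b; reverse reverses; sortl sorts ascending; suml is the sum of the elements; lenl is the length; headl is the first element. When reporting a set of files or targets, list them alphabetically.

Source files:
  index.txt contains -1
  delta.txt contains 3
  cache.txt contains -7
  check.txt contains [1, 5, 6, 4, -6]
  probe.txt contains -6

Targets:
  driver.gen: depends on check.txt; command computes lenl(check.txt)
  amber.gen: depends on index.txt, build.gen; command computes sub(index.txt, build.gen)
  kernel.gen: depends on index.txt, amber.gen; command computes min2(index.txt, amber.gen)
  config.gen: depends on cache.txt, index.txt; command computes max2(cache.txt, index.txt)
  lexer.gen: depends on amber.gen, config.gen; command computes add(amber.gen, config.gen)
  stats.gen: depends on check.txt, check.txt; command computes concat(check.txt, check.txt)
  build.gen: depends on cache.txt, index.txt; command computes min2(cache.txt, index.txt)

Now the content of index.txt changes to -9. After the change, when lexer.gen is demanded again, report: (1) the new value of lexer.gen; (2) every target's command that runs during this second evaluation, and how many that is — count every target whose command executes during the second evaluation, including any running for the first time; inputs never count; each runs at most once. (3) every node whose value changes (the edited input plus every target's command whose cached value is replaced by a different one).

First demand of the output computes:
  build.gen = min2(-7, -1) = -7
  amber.gen = sub(-1, -7) = 6
  config.gen = max2(-7, -1) = -1
  lexer.gen = add(6, -1) = 5

After the edit, cleaning proceeds:
  build.gen: a read changed (index.txt -1->-9) — executes, giving -9.
  amber.gen: a read changed (index.txt -1->-9; build.gen -7->-9) — executes, giving 0.
  config.gen: a read changed (index.txt -1->-9) — executes, giving -7.
  lexer.gen: a read changed (amber.gen 6->0; config.gen -1->-7) — executes, giving -7.

Demanding lexer.gen again yields -7.
4 target commands run: amber.gen, build.gen, config.gen, lexer.gen.
The nodes whose values change: amber.gen, build.gen, config.gen, index.txt, lexer.gen.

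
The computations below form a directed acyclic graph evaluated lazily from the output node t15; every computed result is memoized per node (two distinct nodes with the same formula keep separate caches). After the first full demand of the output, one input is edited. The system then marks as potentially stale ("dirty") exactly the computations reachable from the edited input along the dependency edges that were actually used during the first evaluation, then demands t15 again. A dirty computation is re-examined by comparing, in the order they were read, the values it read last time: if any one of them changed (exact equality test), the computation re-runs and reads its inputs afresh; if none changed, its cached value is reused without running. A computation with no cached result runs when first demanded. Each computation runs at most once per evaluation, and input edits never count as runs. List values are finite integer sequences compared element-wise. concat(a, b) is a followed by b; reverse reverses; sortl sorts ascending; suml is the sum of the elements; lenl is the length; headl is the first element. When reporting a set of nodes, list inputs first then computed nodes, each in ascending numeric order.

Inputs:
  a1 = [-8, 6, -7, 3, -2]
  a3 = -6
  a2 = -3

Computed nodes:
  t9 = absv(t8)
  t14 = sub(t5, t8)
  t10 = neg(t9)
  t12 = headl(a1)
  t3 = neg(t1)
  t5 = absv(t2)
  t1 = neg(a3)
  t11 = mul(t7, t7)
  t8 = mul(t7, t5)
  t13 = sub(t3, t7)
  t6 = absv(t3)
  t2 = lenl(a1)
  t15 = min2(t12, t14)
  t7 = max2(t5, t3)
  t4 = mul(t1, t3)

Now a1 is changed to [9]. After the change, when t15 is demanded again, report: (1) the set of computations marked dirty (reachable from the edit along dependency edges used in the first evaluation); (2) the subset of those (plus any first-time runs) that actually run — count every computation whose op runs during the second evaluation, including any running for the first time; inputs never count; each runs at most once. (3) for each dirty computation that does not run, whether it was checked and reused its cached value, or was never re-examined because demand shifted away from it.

The edit dirties: t2, t5, t7, t8, t12, t14, t15.
7 computations run: t2, t5, t7, t8, t12, t14, t15.
No dirty computation escaped a run.

First demand of the output computes:
  t1 = neg(-6) = 6
  t2 = lenl([-8, 6, -7, 3, -2]) = 5
  t3 = neg(6) = -6
  t5 = absv(5) = 5
  t7 = max2(5, -6) = 5
  t8 = mul(5, 5) = 25
  t12 = headl([-8, 6, -7, 3, -2]) = -8
  t14 = sub(5, 25) = -20
  t15 = min2(-8, -20) = -20

After the edit, cleaning proceeds:
  t2: a read changed (a1 [-8, 6, -7, 3, -2]->[9]) — executes, giving 1.
  t5: a read changed (t2 5->1) — executes, giving 1.
  t7: a read changed (t5 5->1) — executes, giving 1.
  t8: a read changed (t7 5->1; t5 5->1) — executes, giving 1.
  t12: a read changed (a1 [-8, 6, -7, 3, -2]->[9]) — executes, giving 9.
  t14: a read changed (t5 5->1; t8 25->1) — executes, giving 0.
  t15: a read changed (t12 -8->9; t14 -20->0) — executes, giving 0.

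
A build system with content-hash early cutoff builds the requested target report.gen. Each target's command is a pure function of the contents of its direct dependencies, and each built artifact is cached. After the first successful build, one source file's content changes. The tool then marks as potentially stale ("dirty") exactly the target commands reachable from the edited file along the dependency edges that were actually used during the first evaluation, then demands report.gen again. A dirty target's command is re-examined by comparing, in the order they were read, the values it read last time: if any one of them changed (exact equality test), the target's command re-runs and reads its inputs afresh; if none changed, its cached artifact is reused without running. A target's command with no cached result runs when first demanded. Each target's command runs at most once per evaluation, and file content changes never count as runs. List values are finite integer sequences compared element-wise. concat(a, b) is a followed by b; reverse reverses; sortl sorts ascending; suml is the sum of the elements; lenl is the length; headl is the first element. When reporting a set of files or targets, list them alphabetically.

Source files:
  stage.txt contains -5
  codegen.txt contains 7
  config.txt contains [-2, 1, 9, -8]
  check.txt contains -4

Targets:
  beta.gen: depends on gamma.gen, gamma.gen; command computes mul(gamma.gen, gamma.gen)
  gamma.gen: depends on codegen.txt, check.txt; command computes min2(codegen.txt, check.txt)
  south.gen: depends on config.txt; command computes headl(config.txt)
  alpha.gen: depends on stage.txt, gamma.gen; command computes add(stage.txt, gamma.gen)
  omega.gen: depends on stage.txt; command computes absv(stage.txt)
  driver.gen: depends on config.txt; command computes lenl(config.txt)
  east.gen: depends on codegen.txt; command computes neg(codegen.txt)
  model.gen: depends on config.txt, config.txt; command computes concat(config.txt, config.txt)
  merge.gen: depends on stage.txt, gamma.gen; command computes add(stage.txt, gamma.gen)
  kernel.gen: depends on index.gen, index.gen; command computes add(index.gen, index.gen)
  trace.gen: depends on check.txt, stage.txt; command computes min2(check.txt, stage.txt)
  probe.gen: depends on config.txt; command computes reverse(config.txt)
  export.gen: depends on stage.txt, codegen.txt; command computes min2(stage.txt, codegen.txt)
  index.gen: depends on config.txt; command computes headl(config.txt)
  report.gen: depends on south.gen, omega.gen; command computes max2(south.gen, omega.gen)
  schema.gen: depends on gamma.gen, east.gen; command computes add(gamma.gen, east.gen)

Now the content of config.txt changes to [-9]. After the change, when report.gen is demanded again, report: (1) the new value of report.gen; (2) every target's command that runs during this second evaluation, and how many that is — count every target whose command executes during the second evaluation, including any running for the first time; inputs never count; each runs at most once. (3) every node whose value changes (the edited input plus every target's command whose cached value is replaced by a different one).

New value of report.gen: 5.
Target commands that run: report.gen, south.gen — 2 in total.
Values that change: config.txt, south.gen.

First evaluation (everything demanded from the output):
  omega.gen = absv(-5) = 5
  south.gen = headl([-2, 1, 9, -8]) = -2
  report.gen = max2(-2, 5) = 5

Propagation after the edit:
  south.gen: runs — config.txt [-2, 1, 9, -8]->[-9]; result -9.
  report.gen: runs — south.gen -2->-9; result 5 (same value as before).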